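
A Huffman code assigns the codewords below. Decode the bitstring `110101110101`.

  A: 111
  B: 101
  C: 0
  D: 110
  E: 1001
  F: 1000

DBDB

Read left to right; each codeword is recognised as soon as it completes (prefix code):
  110→D | 101→B | 110→D | 101→B
Decoded message: DBDB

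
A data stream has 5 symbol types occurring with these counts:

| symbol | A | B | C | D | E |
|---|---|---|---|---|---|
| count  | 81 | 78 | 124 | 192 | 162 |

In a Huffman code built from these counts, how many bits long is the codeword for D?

Repeatedly merge the two smallest:
B(78) + A(81) → 159
C(124) + 159 → 283
E(162) + D(192) → 354
283 + 354 → 637
D's leaf is at depth 2, giving a 2-bit codeword.

2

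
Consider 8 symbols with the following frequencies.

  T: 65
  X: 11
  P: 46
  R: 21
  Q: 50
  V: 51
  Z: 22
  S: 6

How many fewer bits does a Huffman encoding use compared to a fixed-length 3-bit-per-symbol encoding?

61

Fixed-length: 3 bits × 272 symbols = 816 bits.
Huffman merges:
merge S(6) and X(11): 17
merge 17 and R(21): 38
merge Z(22) and 38: 60
merge P(46) and Q(50): 96
merge V(51) and 60: 111
merge T(65) and 96: 161
merge 111 and 161: 272
Huffman total = 17 + 38 + 60 + 96 + 111 + 161 + 272 = 755 bits.
Saving = 816 − 755 = 61 bits.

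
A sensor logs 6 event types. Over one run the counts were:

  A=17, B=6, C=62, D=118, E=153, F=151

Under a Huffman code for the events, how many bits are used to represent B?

4

Huffman merges, smallest pair first:
B(6) + A(17) → 23
23 + C(62) → 85
85 + D(118) → 203
F(151) + E(153) → 304
203 + 304 → 507
B's leaf is at depth 4, giving a 4-bit codeword.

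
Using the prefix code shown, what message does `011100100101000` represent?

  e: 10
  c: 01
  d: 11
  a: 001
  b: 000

cdaacb

Read left to right; each codeword is recognised as soon as it completes (prefix code):
  01→c | 11→d | 001→a | 001→a | 01→c | 000→b
Decoded message: cdaacb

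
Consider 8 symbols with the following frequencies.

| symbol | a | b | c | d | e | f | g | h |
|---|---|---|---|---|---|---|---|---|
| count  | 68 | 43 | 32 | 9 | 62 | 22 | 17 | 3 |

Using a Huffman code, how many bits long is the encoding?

679

Build the Huffman tree bottom-up:
combine h(3), d(9) → 12
combine 12, g(17) → 29
combine f(22), 29 → 51
combine c(32), b(43) → 75
combine 51, e(62) → 113
combine a(68), 75 → 143
combine 113, 143 → 256
Each symbol's bit-cost is frequency × depth; summing gives 679 bits (equivalently 12 + 29 + 51 + 75 + 113 + 143 + 256).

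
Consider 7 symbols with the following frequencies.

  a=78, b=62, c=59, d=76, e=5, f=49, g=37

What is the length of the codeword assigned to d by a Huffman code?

2

Build the tree from the bottom:
merge e(5) and g(37): 42
merge 42 and f(49): 91
merge c(59) and b(62): 121
merge d(76) and a(78): 154
merge 91 and 121: 212
merge 154 and 212: 366
d sits 2 levels below the root, so its codeword is 2 bits.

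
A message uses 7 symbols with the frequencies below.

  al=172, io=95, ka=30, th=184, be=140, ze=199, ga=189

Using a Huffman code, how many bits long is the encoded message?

2764

Greedily combine the two least-frequent nodes:
ka(30) + io(95) → 125
125 + be(140) → 265
al(172) + th(184) → 356
ga(189) + ze(199) → 388
265 + 356 → 621
388 + 621 → 1009
Total encoded bits = sum of merged weights = 125 + 265 + 356 + 388 + 621 + 1009 = 2764.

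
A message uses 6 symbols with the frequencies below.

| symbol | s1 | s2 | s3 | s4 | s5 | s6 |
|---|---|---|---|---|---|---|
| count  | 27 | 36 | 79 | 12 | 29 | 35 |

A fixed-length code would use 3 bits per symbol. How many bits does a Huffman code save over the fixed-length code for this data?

Fixed-length: 3 bits × 218 symbols = 654 bits.
Huffman merges:
merge s4(12) and s1(27): 39
merge s5(29) and s6(35): 64
merge s2(36) and 39: 75
merge 64 and 75: 139
merge s3(79) and 139: 218
Huffman total = 39 + 64 + 75 + 139 + 218 = 535 bits.
Saving = 654 − 535 = 119 bits.

119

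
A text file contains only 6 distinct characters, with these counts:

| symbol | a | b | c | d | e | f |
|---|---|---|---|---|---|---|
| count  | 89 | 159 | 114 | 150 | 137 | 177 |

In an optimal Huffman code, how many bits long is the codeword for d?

Huffman merges, smallest pair first:
a(89) + c(114) → 203
e(137) + d(150) → 287
b(159) + f(177) → 336
203 + 287 → 490
336 + 490 → 826
The subtree containing d is merged 3 times, so code length = 3.

3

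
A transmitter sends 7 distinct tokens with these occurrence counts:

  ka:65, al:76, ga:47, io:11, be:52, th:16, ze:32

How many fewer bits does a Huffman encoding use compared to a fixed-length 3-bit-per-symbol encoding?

Fixed-length: 3 bits × 299 symbols = 897 bits.
Huffman merges:
combine io(11), th(16) → 27
combine 27, ze(32) → 59
combine ga(47), be(52) → 99
combine 59, ka(65) → 124
combine al(76), 99 → 175
combine 124, 175 → 299
Huffman total = 27 + 59 + 99 + 124 + 175 + 299 = 783 bits.
Saving = 897 − 783 = 114 bits.

114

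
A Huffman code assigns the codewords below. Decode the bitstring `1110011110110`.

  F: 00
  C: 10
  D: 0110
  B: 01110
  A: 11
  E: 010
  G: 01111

ACGD

Read left to right; each codeword is recognised as soon as it completes (prefix code):
  11→A | 10→C | 01111→G | 0110→D
Decoded message: ACGD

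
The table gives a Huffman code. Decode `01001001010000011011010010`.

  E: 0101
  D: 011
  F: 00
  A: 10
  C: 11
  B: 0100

BAEFFDDBA

Read left to right; each codeword is recognised as soon as it completes (prefix code):
  0100→B | 10→A | 0101→E | 00→F | 00→F | 011→D | 011→D | 0100→B | 10→A
Decoded message: BAEFFDDBA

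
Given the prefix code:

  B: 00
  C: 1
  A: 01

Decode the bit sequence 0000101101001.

Read left to right; each codeword is recognised as soon as it completes (prefix code):
  00→B | 00→B | 1→C | 01→A | 1→C | 01→A | 00→B | 1→C
Decoded message: BBCACABC

BBCACABC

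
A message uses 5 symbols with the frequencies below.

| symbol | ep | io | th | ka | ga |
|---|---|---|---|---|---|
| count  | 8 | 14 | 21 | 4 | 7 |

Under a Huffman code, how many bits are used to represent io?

Repeatedly merge the two smallest:
merge ka(4) and ga(7): 11
merge ep(8) and 11: 19
merge io(14) and 19: 33
merge th(21) and 33: 54
io's leaf is at depth 2, giving a 2-bit codeword.

2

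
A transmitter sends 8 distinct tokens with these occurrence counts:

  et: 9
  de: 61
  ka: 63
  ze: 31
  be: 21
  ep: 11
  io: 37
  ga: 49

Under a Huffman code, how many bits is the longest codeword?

Merge the two lowest-weight nodes at each step:
et(9) + ep(11) → 20
20 + be(21) → 41
ze(31) + io(37) → 68
41 + ga(49) → 90
de(61) + ka(63) → 124
68 + 90 → 158
124 + 158 → 282
The rarest symbols sit at the bottom; the longest codeword is 5 bits.

5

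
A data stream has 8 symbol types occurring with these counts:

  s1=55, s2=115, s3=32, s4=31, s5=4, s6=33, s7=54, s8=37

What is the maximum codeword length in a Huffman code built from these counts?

4

Merge the two lowest-weight nodes at each step:
s5(4) + s4(31) → 35
s3(32) + s6(33) → 65
35 + s8(37) → 72
s7(54) + s1(55) → 109
65 + 72 → 137
109 + s2(115) → 224
137 + 224 → 361
The first pair merged (s5, s4) ends up deepest, at depth 4.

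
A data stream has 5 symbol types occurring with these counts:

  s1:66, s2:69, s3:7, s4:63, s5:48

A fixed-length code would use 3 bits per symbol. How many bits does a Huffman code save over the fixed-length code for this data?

Fixed-length: 3 bits × 253 symbols = 759 bits.
Huffman merges:
combine s3(7), s5(48) → 55
combine 55, s4(63) → 118
combine s1(66), s2(69) → 135
combine 118, 135 → 253
Huffman total = 55 + 118 + 135 + 253 = 561 bits.
Saving = 759 − 561 = 198 bits.

198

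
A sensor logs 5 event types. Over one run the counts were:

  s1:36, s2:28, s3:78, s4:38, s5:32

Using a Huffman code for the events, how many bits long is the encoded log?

480

Merge the two smallest weights repeatedly:
merge s2(28) and s5(32): 60
merge s1(36) and s4(38): 74
merge 60 and 74: 134
merge s3(78) and 134: 212
Each symbol's bit-cost is frequency × depth; summing gives 480 bits (equivalently 60 + 74 + 134 + 212).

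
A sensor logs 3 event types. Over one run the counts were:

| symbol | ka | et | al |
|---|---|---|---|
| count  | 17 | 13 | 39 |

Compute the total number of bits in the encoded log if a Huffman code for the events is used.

99

Build the Huffman tree bottom-up:
et(13) + ka(17) → 30
30 + al(39) → 69
The encoded length is the sum of every internal node's weight: 30 + 69 = 99 bits.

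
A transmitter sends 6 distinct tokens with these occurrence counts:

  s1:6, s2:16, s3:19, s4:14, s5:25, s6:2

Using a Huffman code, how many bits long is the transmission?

Merge the two smallest weights repeatedly:
s6(2) + s1(6) → 8
8 + s4(14) → 22
s2(16) + s3(19) → 35
22 + s5(25) → 47
35 + 47 → 82
Total encoded bits = sum of merged weights = 8 + 22 + 35 + 47 + 82 = 194.

194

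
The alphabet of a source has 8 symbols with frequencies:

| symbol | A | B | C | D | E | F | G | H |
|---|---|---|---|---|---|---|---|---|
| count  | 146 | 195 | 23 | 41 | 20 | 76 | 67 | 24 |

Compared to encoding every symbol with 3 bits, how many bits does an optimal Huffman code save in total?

Fixed-length: 3 bits × 592 symbols = 1776 bits.
Huffman merges:
merge E(20) and C(23): 43
merge H(24) and D(41): 65
merge 43 and 65: 108
merge G(67) and F(76): 143
merge 108 and 143: 251
merge A(146) and B(195): 341
merge 251 and 341: 592
Huffman total = 43 + 65 + 108 + 143 + 251 + 341 + 592 = 1543 bits.
Saving = 1776 − 1543 = 233 bits.

233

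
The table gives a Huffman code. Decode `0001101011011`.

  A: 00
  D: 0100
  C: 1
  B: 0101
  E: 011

AEBCE

Read left to right; each codeword is recognised as soon as it completes (prefix code):
  00→A | 011→E | 0101→B | 1→C | 011→E
Decoded message: AEBCE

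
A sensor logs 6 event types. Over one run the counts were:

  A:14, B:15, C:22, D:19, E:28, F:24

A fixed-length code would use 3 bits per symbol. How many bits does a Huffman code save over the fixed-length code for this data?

Fixed-length: 3 bits × 122 symbols = 366 bits.
Huffman merges:
merge A(14) and B(15): 29
merge D(19) and C(22): 41
merge F(24) and E(28): 52
merge 29 and 41: 70
merge 52 and 70: 122
Huffman total = 29 + 41 + 52 + 70 + 122 = 314 bits.
Saving = 366 − 314 = 52 bits.

52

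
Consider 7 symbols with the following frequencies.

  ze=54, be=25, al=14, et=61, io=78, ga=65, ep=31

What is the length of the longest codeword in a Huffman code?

4

Merge the two lowest-weight nodes at each step:
merge al(14) and be(25): 39
merge ep(31) and 39: 70
merge ze(54) and et(61): 115
merge ga(65) and 70: 135
merge io(78) and 115: 193
merge 135 and 193: 328
Maximum depth reached is 4.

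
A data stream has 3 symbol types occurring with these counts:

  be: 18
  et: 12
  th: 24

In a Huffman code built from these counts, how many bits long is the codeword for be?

2

Huffman merges, smallest pair first:
merge et(12) and be(18): 30
merge th(24) and 30: 54
The subtree containing be is merged 2 times, so code length = 2.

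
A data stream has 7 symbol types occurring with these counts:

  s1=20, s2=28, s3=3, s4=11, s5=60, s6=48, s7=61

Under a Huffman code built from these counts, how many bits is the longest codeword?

5

Merge the two lowest-weight nodes at each step:
s3(3) + s4(11) → 14
14 + s1(20) → 34
s2(28) + 34 → 62
s6(48) + s5(60) → 108
s7(61) + 62 → 123
108 + 123 → 231
The first pair merged (s3, s4) ends up deepest, at depth 5.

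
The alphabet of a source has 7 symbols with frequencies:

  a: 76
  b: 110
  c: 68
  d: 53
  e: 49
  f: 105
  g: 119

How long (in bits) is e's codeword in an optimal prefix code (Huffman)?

Huffman merges, smallest pair first:
e(49) + d(53) → 102
c(68) + a(76) → 144
102 + f(105) → 207
b(110) + g(119) → 229
144 + 207 → 351
229 + 351 → 580
e sits 4 levels below the root, so its codeword is 4 bits.

4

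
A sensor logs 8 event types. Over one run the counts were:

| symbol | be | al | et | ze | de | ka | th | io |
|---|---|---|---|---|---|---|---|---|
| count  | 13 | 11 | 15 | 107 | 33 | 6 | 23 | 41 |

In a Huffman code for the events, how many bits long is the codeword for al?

Build the tree from the bottom:
ka(6) + al(11) → 17
be(13) + et(15) → 28
17 + th(23) → 40
28 + de(33) → 61
40 + io(41) → 81
61 + 81 → 142
ze(107) + 142 → 249
al's leaf is at depth 5, giving a 5-bit codeword.

5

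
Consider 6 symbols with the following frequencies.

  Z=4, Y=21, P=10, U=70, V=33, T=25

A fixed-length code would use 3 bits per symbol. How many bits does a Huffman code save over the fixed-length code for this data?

126

Fixed-length: 3 bits × 163 symbols = 489 bits.
Huffman merges:
merge Z(4) and P(10): 14
merge 14 and Y(21): 35
merge T(25) and V(33): 58
merge 35 and 58: 93
merge U(70) and 93: 163
Huffman total = 14 + 35 + 58 + 93 + 163 = 363 bits.
Saving = 489 − 363 = 126 bits.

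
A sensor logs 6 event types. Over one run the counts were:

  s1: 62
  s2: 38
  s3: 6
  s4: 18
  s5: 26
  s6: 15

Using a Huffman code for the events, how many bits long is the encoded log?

390

Merge the two smallest weights repeatedly:
s3(6) + s6(15) → 21
s4(18) + 21 → 39
s5(26) + s2(38) → 64
39 + s1(62) → 101
64 + 101 → 165
The encoded length is the sum of every internal node's weight: 21 + 39 + 64 + 101 + 165 = 390 bits.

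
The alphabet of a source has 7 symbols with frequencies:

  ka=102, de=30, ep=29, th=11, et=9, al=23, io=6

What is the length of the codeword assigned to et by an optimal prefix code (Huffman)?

Huffman merges, smallest pair first:
merge io(6) and et(9): 15
merge th(11) and 15: 26
merge al(23) and 26: 49
merge ep(29) and de(30): 59
merge 49 and 59: 108
merge ka(102) and 108: 210
et sits 5 levels below the root, so its codeword is 5 bits.

5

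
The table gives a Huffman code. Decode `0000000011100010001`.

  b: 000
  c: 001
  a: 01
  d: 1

bbcddbdbd

Read left to right; each codeword is recognised as soon as it completes (prefix code):
  000→b | 000→b | 001→c | 1→d | 1→d | 000→b | 1→d | 000→b | 1→d
Decoded message: bbcddbdbd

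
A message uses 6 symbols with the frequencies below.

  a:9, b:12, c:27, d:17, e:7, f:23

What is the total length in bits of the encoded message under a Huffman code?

Greedily combine the two least-frequent nodes:
e(7) + a(9) → 16
b(12) + 16 → 28
d(17) + f(23) → 40
c(27) + 28 → 55
40 + 55 → 95
Total encoded bits = sum of merged weights = 16 + 28 + 40 + 55 + 95 = 234.

234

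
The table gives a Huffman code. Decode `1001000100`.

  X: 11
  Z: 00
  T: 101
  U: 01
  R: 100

RRUZ

Read left to right; each codeword is recognised as soon as it completes (prefix code):
  100→R | 100→R | 01→U | 00→Z
Decoded message: RRUZ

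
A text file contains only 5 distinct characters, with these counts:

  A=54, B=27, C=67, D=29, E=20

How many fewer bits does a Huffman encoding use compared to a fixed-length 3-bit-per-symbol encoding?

150

Fixed-length: 3 bits × 197 symbols = 591 bits.
Huffman merges:
merge E(20) and B(27): 47
merge D(29) and 47: 76
merge A(54) and C(67): 121
merge 76 and 121: 197
Huffman total = 47 + 76 + 121 + 197 = 441 bits.
Saving = 591 − 441 = 150 bits.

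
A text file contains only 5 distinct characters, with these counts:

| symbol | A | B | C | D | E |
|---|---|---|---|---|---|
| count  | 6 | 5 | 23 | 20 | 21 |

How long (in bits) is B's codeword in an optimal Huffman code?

Build the tree from the bottom:
combine B(5), A(6) → 11
combine 11, D(20) → 31
combine E(21), C(23) → 44
combine 31, 44 → 75
The subtree containing B is merged 3 times, so code length = 3.

3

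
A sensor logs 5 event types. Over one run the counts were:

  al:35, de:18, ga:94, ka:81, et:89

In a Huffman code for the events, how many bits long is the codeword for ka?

2

Repeatedly merge the two smallest:
de(18) + al(35) → 53
53 + ka(81) → 134
et(89) + ga(94) → 183
134 + 183 → 317
ka sits 2 levels below the root, so its codeword is 2 bits.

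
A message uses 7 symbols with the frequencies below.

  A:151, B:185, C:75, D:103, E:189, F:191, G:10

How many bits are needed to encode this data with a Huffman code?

Greedily combine the two least-frequent nodes:
merge G(10) and C(75): 85
merge 85 and D(103): 188
merge A(151) and B(185): 336
merge 188 and E(189): 377
merge F(191) and 336: 527
merge 377 and 527: 904
The encoded length is the sum of every internal node's weight: 85 + 188 + 336 + 377 + 527 + 904 = 2417 bits.

2417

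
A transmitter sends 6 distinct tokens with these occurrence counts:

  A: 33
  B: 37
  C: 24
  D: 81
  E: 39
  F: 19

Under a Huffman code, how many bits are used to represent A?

Build the tree from the bottom:
merge F(19) and C(24): 43
merge A(33) and B(37): 70
merge E(39) and 43: 82
merge 70 and D(81): 151
merge 82 and 151: 233
A's leaf is at depth 3, giving a 3-bit codeword.

3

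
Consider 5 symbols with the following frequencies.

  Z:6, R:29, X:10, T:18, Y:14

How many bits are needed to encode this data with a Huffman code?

Greedily combine the two least-frequent nodes:
merge Z(6) and X(10): 16
merge Y(14) and 16: 30
merge T(18) and R(29): 47
merge 30 and 47: 77
The encoded length is the sum of every internal node's weight: 16 + 30 + 47 + 77 = 170 bits.

170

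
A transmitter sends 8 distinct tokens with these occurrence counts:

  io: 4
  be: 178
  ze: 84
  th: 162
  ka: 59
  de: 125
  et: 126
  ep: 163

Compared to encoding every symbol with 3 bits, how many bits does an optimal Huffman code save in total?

131

Fixed-length: 3 bits × 901 symbols = 2703 bits.
Huffman merges:
combine io(4), ka(59) → 63
combine 63, ze(84) → 147
combine de(125), et(126) → 251
combine 147, th(162) → 309
combine ep(163), be(178) → 341
combine 251, 309 → 560
combine 341, 560 → 901
Huffman total = 63 + 147 + 251 + 309 + 341 + 560 + 901 = 2572 bits.
Saving = 2703 − 2572 = 131 bits.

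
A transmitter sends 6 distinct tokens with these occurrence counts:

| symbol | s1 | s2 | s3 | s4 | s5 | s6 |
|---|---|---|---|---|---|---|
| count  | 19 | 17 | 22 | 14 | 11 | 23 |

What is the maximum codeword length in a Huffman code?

Merge the two lowest-weight nodes at each step:
combine s5(11), s4(14) → 25
combine s2(17), s1(19) → 36
combine s3(22), s6(23) → 45
combine 25, 36 → 61
combine 45, 61 → 106
Maximum depth reached is 3.

3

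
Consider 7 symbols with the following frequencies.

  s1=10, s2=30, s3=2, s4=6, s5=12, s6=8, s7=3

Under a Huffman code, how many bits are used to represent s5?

3

Huffman merges, smallest pair first:
s3(2) + s7(3) → 5
5 + s4(6) → 11
s6(8) + s1(10) → 18
11 + s5(12) → 23
18 + 23 → 41
s2(30) + 41 → 71
The subtree containing s5 is merged 3 times, so code length = 3.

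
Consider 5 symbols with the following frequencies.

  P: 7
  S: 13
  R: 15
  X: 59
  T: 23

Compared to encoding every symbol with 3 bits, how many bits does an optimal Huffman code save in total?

121

Fixed-length: 3 bits × 117 symbols = 351 bits.
Huffman merges:
P(7) + S(13) → 20
R(15) + 20 → 35
T(23) + 35 → 58
58 + X(59) → 117
Huffman total = 20 + 35 + 58 + 117 = 230 bits.
Saving = 351 − 230 = 121 bits.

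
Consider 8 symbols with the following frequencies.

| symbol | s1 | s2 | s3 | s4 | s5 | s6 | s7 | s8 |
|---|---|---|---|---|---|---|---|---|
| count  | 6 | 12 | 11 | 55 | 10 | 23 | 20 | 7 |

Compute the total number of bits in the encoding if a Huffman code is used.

381

Merge the two smallest weights repeatedly:
s1(6) + s8(7) → 13
s5(10) + s3(11) → 21
s2(12) + 13 → 25
s7(20) + 21 → 41
s6(23) + 25 → 48
41 + 48 → 89
s4(55) + 89 → 144
Total encoded bits = sum of merged weights = 13 + 21 + 25 + 41 + 48 + 89 + 144 = 381.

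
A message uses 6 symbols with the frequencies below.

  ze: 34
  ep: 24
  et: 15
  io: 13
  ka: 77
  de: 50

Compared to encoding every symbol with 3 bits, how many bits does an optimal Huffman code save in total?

Fixed-length: 3 bits × 213 symbols = 639 bits.
Huffman merges:
io(13) + et(15) → 28
ep(24) + 28 → 52
ze(34) + de(50) → 84
52 + ka(77) → 129
84 + 129 → 213
Huffman total = 28 + 52 + 84 + 129 + 213 = 506 bits.
Saving = 639 − 506 = 133 bits.

133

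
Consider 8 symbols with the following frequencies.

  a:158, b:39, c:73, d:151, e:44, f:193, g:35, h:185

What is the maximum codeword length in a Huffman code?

Merge the two lowest-weight nodes at each step:
merge g(35) and b(39): 74
merge e(44) and c(73): 117
merge 74 and 117: 191
merge d(151) and a(158): 309
merge h(185) and 191: 376
merge f(193) and 309: 502
merge 376 and 502: 878
The rarest symbols sit at the bottom; the longest codeword is 4 bits.

4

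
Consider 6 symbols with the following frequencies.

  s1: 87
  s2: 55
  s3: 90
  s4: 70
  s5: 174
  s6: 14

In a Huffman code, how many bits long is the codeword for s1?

2

Build the tree from the bottom:
merge s6(14) and s2(55): 69
merge 69 and s4(70): 139
merge s1(87) and s3(90): 177
merge 139 and s5(174): 313
merge 177 and 313: 490
The subtree containing s1 is merged 2 times, so code length = 2.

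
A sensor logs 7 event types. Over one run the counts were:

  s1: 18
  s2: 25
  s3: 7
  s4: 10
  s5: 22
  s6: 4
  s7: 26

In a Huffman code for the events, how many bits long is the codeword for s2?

Repeatedly merge the two smallest:
merge s6(4) and s3(7): 11
merge s4(10) and 11: 21
merge s1(18) and 21: 39
merge s5(22) and s2(25): 47
merge s7(26) and 39: 65
merge 47 and 65: 112
The subtree containing s2 is merged 2 times, so code length = 2.

2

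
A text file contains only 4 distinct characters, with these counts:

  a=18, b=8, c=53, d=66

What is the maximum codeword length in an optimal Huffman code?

3

Merge the two lowest-weight nodes at each step:
combine b(8), a(18) → 26
combine 26, c(53) → 79
combine d(66), 79 → 145
The rarest symbols sit at the bottom; the longest codeword is 3 bits.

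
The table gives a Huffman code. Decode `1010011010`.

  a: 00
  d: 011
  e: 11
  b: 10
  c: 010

bbdc

Read left to right; each codeword is recognised as soon as it completes (prefix code):
  10→b | 10→b | 011→d | 010→c
Decoded message: bbdc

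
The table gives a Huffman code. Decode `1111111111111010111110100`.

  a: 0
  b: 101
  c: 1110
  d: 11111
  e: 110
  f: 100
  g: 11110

ddcbgf

Read left to right; each codeword is recognised as soon as it completes (prefix code):
  11111→d | 11111→d | 1110→c | 101→b | 11110→g | 100→f
Decoded message: ddcbgf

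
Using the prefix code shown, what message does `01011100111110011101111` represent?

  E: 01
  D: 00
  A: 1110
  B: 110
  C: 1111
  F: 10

Read left to right; each codeword is recognised as soon as it completes (prefix code):
  01→E | 01→E | 110→B | 01→E | 1111→C | 00→D | 1110→A | 1111→C
Decoded message: EEBECDAC

EEBECDAC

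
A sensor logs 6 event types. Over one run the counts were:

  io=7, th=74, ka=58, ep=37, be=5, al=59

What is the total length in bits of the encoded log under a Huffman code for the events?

541

Build the Huffman tree bottom-up:
merge be(5) and io(7): 12
merge 12 and ep(37): 49
merge 49 and ka(58): 107
merge al(59) and th(74): 133
merge 107 and 133: 240
Each symbol's bit-cost is frequency × depth; summing gives 541 bits (equivalently 12 + 49 + 107 + 133 + 240).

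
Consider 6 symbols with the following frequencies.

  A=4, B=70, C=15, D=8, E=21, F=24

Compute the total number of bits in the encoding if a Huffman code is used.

Build the Huffman tree bottom-up:
merge A(4) and D(8): 12
merge 12 and C(15): 27
merge E(21) and F(24): 45
merge 27 and 45: 72
merge B(70) and 72: 142
Each symbol's bit-cost is frequency × depth; summing gives 298 bits (equivalently 12 + 27 + 45 + 72 + 142).

298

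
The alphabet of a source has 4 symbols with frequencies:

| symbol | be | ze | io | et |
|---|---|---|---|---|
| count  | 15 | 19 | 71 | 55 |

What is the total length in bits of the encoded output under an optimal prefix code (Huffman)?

Build the Huffman tree bottom-up:
combine be(15), ze(19) → 34
combine 34, et(55) → 89
combine io(71), 89 → 160
Each symbol's bit-cost is frequency × depth; summing gives 283 bits (equivalently 34 + 89 + 160).

283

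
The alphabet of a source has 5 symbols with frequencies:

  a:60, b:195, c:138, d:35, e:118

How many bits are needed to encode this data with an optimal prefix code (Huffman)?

1187

Greedily combine the two least-frequent nodes:
combine d(35), a(60) → 95
combine 95, e(118) → 213
combine c(138), b(195) → 333
combine 213, 333 → 546
The encoded length is the sum of every internal node's weight: 95 + 213 + 333 + 546 = 1187 bits.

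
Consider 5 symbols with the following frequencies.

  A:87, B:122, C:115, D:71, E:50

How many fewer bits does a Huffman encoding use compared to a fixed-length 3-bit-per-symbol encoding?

Fixed-length: 3 bits × 445 symbols = 1335 bits.
Huffman merges:
E(50) + D(71) → 121
A(87) + C(115) → 202
121 + B(122) → 243
202 + 243 → 445
Huffman total = 121 + 202 + 243 + 445 = 1011 bits.
Saving = 1335 − 1011 = 324 bits.

324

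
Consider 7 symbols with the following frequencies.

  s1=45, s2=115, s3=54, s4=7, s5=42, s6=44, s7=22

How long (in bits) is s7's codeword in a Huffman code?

Repeatedly merge the two smallest:
merge s4(7) and s7(22): 29
merge 29 and s5(42): 71
merge s6(44) and s1(45): 89
merge s3(54) and 71: 125
merge 89 and s2(115): 204
merge 125 and 204: 329
s7 sits 4 levels below the root, so its codeword is 4 bits.

4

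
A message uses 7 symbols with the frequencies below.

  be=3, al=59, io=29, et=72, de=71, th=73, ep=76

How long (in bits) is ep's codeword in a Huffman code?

Build the tree from the bottom:
merge be(3) and io(29): 32
merge 32 and al(59): 91
merge de(71) and et(72): 143
merge th(73) and ep(76): 149
merge 91 and 143: 234
merge 149 and 234: 383
The subtree containing ep is merged 2 times, so code length = 2.

2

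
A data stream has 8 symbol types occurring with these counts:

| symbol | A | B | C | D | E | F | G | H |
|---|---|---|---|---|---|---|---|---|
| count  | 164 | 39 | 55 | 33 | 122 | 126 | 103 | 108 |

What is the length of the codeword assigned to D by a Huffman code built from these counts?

4

Repeatedly merge the two smallest:
merge D(33) and B(39): 72
merge C(55) and 72: 127
merge G(103) and H(108): 211
merge E(122) and F(126): 248
merge 127 and A(164): 291
merge 211 and 248: 459
merge 291 and 459: 750
D sits 4 levels below the root, so its codeword is 4 bits.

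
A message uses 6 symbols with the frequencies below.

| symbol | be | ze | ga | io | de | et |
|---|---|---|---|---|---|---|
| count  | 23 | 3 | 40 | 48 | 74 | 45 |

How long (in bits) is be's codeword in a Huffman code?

Huffman merges, smallest pair first:
combine ze(3), be(23) → 26
combine 26, ga(40) → 66
combine et(45), io(48) → 93
combine 66, de(74) → 140
combine 93, 140 → 233
The subtree containing be is merged 4 times, so code length = 4.

4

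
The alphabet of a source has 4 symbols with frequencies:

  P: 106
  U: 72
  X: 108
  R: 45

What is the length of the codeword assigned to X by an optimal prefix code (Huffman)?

2

Build the tree from the bottom:
merge R(45) and U(72): 117
merge P(106) and X(108): 214
merge 117 and 214: 331
The subtree containing X is merged 2 times, so code length = 2.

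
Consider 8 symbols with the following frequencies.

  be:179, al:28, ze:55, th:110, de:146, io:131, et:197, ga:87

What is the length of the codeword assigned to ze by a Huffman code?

5

Repeatedly merge the two smallest:
combine al(28), ze(55) → 83
combine 83, ga(87) → 170
combine th(110), io(131) → 241
combine de(146), 170 → 316
combine be(179), et(197) → 376
combine 241, 316 → 557
combine 376, 557 → 933
The subtree containing ze is merged 5 times, so code length = 5.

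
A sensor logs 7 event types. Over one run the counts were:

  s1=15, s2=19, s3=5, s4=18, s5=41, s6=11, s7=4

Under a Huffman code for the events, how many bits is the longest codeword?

5

Merge the two lowest-weight nodes at each step:
combine s7(4), s3(5) → 9
combine 9, s6(11) → 20
combine s1(15), s4(18) → 33
combine s2(19), 20 → 39
combine 33, 39 → 72
combine s5(41), 72 → 113
The first pair merged (s7, s3) ends up deepest, at depth 5.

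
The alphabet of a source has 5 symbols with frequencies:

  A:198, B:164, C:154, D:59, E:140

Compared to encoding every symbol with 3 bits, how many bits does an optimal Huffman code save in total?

516

Fixed-length: 3 bits × 715 symbols = 2145 bits.
Huffman merges:
D(59) + E(140) → 199
C(154) + B(164) → 318
A(198) + 199 → 397
318 + 397 → 715
Huffman total = 199 + 318 + 397 + 715 = 1629 bits.
Saving = 2145 − 1629 = 516 bits.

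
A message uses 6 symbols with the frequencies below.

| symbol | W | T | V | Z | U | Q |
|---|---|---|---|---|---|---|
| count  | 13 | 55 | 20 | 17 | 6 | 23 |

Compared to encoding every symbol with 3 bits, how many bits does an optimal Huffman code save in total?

Fixed-length: 3 bits × 134 symbols = 402 bits.
Huffman merges:
merge U(6) and W(13): 19
merge Z(17) and 19: 36
merge V(20) and Q(23): 43
merge 36 and 43: 79
merge T(55) and 79: 134
Huffman total = 19 + 36 + 43 + 79 + 134 = 311 bits.
Saving = 402 − 311 = 91 bits.

91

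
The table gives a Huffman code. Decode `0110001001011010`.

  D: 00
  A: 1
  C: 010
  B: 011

BDCCAAC

Read left to right; each codeword is recognised as soon as it completes (prefix code):
  011→B | 00→D | 010→C | 010→C | 1→A | 1→A | 010→C
Decoded message: BDCCAAC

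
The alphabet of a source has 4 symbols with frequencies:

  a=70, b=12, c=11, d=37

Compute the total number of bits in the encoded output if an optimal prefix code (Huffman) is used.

213

Merge the two smallest weights repeatedly:
c(11) + b(12) → 23
23 + d(37) → 60
60 + a(70) → 130
Total encoded bits = sum of merged weights = 23 + 60 + 130 = 213.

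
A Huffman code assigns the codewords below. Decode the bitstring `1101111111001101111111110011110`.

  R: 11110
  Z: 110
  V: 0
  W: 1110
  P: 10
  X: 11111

Read left to right; each codeword is recognised as soon as it completes (prefix code):
  110→Z | 11111→X | 110→Z | 0→V | 110→Z | 11111→X | 11110→R | 0→V | 11110→R
Decoded message: ZXZVZXRVR

ZXZVZXRVR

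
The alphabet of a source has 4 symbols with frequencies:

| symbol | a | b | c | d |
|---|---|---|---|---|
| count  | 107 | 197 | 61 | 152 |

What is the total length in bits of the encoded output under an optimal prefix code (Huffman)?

1005

Build the Huffman tree bottom-up:
merge c(61) and a(107): 168
merge d(152) and 168: 320
merge b(197) and 320: 517
Total encoded bits = sum of merged weights = 168 + 320 + 517 = 1005.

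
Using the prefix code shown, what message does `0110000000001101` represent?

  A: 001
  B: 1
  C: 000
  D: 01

DBCCCBBD

Read left to right; each codeword is recognised as soon as it completes (prefix code):
  01→D | 1→B | 000→C | 000→C | 000→C | 1→B | 1→B | 01→D
Decoded message: DBCCCBBD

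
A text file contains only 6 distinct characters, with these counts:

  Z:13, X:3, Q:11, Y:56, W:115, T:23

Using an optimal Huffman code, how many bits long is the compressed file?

Build the Huffman tree bottom-up:
merge X(3) and Q(11): 14
merge Z(13) and 14: 27
merge T(23) and 27: 50
merge 50 and Y(56): 106
merge 106 and W(115): 221
Each symbol's bit-cost is frequency × depth; summing gives 418 bits (equivalently 14 + 27 + 50 + 106 + 221).

418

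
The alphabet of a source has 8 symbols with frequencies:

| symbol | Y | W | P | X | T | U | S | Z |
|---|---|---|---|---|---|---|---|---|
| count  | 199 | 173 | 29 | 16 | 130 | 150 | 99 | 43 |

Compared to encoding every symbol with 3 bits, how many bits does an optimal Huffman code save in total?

Fixed-length: 3 bits × 839 symbols = 2517 bits.
Huffman merges:
merge X(16) and P(29): 45
merge Z(43) and 45: 88
merge 88 and S(99): 187
merge T(130) and U(150): 280
merge W(173) and 187: 360
merge Y(199) and 280: 479
merge 360 and 479: 839
Huffman total = 45 + 88 + 187 + 280 + 360 + 479 + 839 = 2278 bits.
Saving = 2517 − 2278 = 239 bits.

239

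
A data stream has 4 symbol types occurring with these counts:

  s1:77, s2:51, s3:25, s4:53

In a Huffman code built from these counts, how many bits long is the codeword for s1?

1

Repeatedly merge the two smallest:
merge s3(25) and s2(51): 76
merge s4(53) and 76: 129
merge s1(77) and 129: 206
s1 is a child of the root — depth 1, so its codeword is a single bit.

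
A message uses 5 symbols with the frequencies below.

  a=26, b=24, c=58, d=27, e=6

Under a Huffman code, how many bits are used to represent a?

3

Repeatedly merge the two smallest:
combine e(6), b(24) → 30
combine a(26), d(27) → 53
combine 30, 53 → 83
combine c(58), 83 → 141
a sits 3 levels below the root, so its codeword is 3 bits.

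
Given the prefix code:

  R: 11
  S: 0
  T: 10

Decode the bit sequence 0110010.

SRSST

Read left to right; each codeword is recognised as soon as it completes (prefix code):
  0→S | 11→R | 0→S | 0→S | 10→T
Decoded message: SRSST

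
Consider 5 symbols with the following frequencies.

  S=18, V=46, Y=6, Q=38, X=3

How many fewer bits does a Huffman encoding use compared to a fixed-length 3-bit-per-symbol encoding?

Fixed-length: 3 bits × 111 symbols = 333 bits.
Huffman merges:
combine X(3), Y(6) → 9
combine 9, S(18) → 27
combine 27, Q(38) → 65
combine V(46), 65 → 111
Huffman total = 9 + 27 + 65 + 111 = 212 bits.
Saving = 333 − 212 = 121 bits.

121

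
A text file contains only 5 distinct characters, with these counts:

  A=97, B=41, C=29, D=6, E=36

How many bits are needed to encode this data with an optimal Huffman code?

Build the Huffman tree bottom-up:
combine D(6), C(29) → 35
combine 35, E(36) → 71
combine B(41), 71 → 112
combine A(97), 112 → 209
The encoded length is the sum of every internal node's weight: 35 + 71 + 112 + 209 = 427 bits.

427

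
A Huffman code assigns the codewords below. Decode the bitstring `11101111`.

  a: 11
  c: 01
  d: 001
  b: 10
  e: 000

Read left to right; each codeword is recognised as soon as it completes (prefix code):
  11→a | 10→b | 11→a | 11→a
Decoded message: abaa

abaa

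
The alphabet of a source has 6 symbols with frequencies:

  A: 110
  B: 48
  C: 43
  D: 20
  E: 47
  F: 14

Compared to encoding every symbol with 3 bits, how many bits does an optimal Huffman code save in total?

186

Fixed-length: 3 bits × 282 symbols = 846 bits.
Huffman merges:
F(14) + D(20) → 34
34 + C(43) → 77
E(47) + B(48) → 95
77 + 95 → 172
A(110) + 172 → 282
Huffman total = 34 + 77 + 95 + 172 + 282 = 660 bits.
Saving = 846 − 660 = 186 bits.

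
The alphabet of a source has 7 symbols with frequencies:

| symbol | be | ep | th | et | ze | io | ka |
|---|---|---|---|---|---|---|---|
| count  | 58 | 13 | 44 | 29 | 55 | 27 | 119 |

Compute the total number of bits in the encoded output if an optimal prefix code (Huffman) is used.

898

Merge the two smallest weights repeatedly:
combine ep(13), io(27) → 40
combine et(29), 40 → 69
combine th(44), ze(55) → 99
combine be(58), 69 → 127
combine 99, ka(119) → 218
combine 127, 218 → 345
Total encoded bits = sum of merged weights = 40 + 69 + 99 + 127 + 218 + 345 = 898.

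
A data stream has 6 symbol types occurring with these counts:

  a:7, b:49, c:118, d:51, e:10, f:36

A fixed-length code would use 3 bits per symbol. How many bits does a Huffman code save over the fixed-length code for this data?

Fixed-length: 3 bits × 271 symbols = 813 bits.
Huffman merges:
a(7) + e(10) → 17
17 + f(36) → 53
b(49) + d(51) → 100
53 + 100 → 153
c(118) + 153 → 271
Huffman total = 17 + 53 + 100 + 153 + 271 = 594 bits.
Saving = 813 − 594 = 219 bits.

219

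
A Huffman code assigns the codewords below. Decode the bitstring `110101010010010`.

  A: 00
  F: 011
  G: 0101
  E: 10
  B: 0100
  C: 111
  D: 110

Read left to right; each codeword is recognised as soon as it completes (prefix code):
  110→D | 10→E | 10→E | 10→E | 0100→B | 10→E
Decoded message: DEEEBE

DEEEBE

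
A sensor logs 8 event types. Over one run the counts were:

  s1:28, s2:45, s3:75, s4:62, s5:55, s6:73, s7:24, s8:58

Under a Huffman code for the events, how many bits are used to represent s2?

3

Huffman merges, smallest pair first:
merge s7(24) and s1(28): 52
merge s2(45) and 52: 97
merge s5(55) and s8(58): 113
merge s4(62) and s6(73): 135
merge s3(75) and 97: 172
merge 113 and 135: 248
merge 172 and 248: 420
s2's leaf is at depth 3, giving a 3-bit codeword.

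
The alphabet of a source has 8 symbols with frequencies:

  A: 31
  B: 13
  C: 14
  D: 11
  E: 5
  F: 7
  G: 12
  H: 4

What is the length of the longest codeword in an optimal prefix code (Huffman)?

Merge the two lowest-weight nodes at each step:
merge H(4) and E(5): 9
merge F(7) and 9: 16
merge D(11) and G(12): 23
merge B(13) and C(14): 27
merge 16 and 23: 39
merge 27 and A(31): 58
merge 39 and 58: 97
Maximum depth reached is 4.

4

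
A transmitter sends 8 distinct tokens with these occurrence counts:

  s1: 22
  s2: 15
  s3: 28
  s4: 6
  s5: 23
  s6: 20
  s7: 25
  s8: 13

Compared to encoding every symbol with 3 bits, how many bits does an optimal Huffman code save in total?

Fixed-length: 3 bits × 152 symbols = 456 bits.
Huffman merges:
combine s4(6), s8(13) → 19
combine s2(15), 19 → 34
combine s6(20), s1(22) → 42
combine s5(23), s7(25) → 48
combine s3(28), 34 → 62
combine 42, 48 → 90
combine 62, 90 → 152
Huffman total = 19 + 34 + 42 + 48 + 62 + 90 + 152 = 447 bits.
Saving = 456 − 447 = 9 bits.

9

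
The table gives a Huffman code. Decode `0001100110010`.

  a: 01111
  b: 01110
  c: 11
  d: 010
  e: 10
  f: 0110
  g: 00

Read left to right; each codeword is recognised as soon as it completes (prefix code):
  00→g | 0110→f | 0110→f | 010→d
Decoded message: gffd

gffd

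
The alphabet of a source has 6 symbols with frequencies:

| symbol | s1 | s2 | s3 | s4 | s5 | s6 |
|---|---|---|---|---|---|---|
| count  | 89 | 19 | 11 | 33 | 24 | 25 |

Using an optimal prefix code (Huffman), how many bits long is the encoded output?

455

Build the Huffman tree bottom-up:
combine s3(11), s2(19) → 30
combine s5(24), s6(25) → 49
combine 30, s4(33) → 63
combine 49, 63 → 112
combine s1(89), 112 → 201
The encoded length is the sum of every internal node's weight: 30 + 49 + 63 + 112 + 201 = 455 bits.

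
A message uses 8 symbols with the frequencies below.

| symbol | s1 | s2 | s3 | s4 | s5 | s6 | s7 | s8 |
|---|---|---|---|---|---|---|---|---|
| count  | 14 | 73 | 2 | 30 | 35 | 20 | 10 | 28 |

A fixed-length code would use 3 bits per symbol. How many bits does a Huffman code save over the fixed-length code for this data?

70

Fixed-length: 3 bits × 212 symbols = 636 bits.
Huffman merges:
combine s3(2), s7(10) → 12
combine 12, s1(14) → 26
combine s6(20), 26 → 46
combine s8(28), s4(30) → 58
combine s5(35), 46 → 81
combine 58, s2(73) → 131
combine 81, 131 → 212
Huffman total = 12 + 26 + 46 + 58 + 81 + 131 + 212 = 566 bits.
Saving = 636 − 566 = 70 bits.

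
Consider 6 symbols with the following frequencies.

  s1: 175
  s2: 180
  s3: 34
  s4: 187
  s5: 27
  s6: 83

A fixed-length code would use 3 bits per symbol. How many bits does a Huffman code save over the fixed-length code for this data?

Fixed-length: 3 bits × 686 symbols = 2058 bits.
Huffman merges:
merge s5(27) and s3(34): 61
merge 61 and s6(83): 144
merge 144 and s1(175): 319
merge s2(180) and s4(187): 367
merge 319 and 367: 686
Huffman total = 61 + 144 + 319 + 367 + 686 = 1577 bits.
Saving = 2058 − 1577 = 481 bits.

481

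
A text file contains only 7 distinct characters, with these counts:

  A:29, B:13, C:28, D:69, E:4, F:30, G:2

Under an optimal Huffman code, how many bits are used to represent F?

Huffman merges, smallest pair first:
merge G(2) and E(4): 6
merge 6 and B(13): 19
merge 19 and C(28): 47
merge A(29) and F(30): 59
merge 47 and 59: 106
merge D(69) and 106: 175
F's leaf is at depth 3, giving a 3-bit codeword.

3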